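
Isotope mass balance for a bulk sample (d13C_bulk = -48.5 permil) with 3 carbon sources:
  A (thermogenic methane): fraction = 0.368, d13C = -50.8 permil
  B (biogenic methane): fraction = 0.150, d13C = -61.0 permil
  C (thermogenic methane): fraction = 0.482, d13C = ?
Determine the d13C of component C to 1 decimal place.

Isotope mass balance: δ_bulk = Σ fᵢ·δᵢ.
-48.5 = 0.368×(-50.8) + 0.150×(-61.0) + 0.482×δ_C
0.482·δ_C = -48.5 − (-27.844) = -20.656
δ_C = -20.656 / 0.482 = -42.85 permil

-42.9 permil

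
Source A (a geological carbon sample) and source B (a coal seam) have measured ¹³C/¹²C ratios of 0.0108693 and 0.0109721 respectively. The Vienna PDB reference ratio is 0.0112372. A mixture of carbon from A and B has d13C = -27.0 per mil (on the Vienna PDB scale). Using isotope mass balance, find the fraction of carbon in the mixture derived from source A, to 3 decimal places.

δ_A = (0.0108693/0.0112372 − 1)×1000 = (0.967261 − 1)×1000 = -32.739 per mil
δ_B = (0.0109721/0.0112372 − 1)×1000 = (0.976409 − 1)×1000 = -23.591 per mil
f_A = (δ_mix − δ_B)/(δ_A − δ_B) = (-27.0 − (-23.591))/(-32.739 − (-23.591))
f_A = -3.409 / -9.148 = 0.3726

0.373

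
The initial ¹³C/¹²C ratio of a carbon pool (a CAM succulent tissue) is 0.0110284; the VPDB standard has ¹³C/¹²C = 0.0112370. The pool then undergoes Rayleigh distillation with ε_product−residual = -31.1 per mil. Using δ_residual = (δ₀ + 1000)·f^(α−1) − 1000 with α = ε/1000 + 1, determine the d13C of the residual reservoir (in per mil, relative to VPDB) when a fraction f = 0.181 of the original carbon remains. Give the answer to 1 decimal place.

35.0 per mil

δ₀ = (0.0110284/0.0112370 − 1)×1000 = (0.981436 − 1)×1000 = -18.564 per mil
α − 1 = ε/1000 = -0.0311
f^(α−1) = 0.181^(-0.0311) = 1.054596
δ_res = (-18.564 + 1000) × 1.054596 − 1000 = 1035.019 − 1000 = 35.02 per mil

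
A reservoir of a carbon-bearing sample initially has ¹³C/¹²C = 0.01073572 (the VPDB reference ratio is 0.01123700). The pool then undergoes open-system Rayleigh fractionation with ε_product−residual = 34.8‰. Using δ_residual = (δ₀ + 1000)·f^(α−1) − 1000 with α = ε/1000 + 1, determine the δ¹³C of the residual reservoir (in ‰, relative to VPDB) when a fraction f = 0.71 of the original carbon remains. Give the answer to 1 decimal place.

δ₀ = (0.01073572/0.01123700 − 1)×1000 = (0.955390 − 1)×1000 = -44.610‰
α − 1 = ε/1000 = 0.0348
f^(α−1) = 0.71^(0.0348) = 0.988152
δ_res = (-44.610 + 1000) × 0.988152 − 1000 = 944.071 − 1000 = -55.93‰

-55.9‰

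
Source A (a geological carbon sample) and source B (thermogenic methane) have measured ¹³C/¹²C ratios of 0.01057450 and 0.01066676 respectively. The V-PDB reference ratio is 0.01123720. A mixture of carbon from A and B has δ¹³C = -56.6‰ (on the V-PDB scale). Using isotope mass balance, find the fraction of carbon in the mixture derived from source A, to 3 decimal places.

δ_A = (0.01057450/0.01123720 − 1)×1000 = (0.941026 − 1)×1000 = -58.974‰
δ_B = (0.01066676/0.01123720 − 1)×1000 = (0.949236 − 1)×1000 = -50.764‰
f_A = (δ_mix − δ_B)/(δ_A − δ_B) = (-56.6 − (-50.764))/(-58.974 − (-50.764))
f_A = -5.836 / -8.210 = 0.7109

0.711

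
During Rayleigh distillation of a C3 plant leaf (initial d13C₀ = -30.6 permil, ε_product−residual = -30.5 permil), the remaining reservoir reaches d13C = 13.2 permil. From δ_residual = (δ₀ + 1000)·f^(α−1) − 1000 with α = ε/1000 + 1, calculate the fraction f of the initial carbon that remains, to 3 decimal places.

0.235

α − 1 = ε/1000 = -0.0305
(δ_res + 1000)/(δ₀ + 1000) = (13.2 + 1000)/(-30.6 + 1000) = 1013.2/969.4 = 1.045183
f = 1.045183^(1/-0.0305) = exp(ln(1.045183)/-0.0305) = exp(0.04419/-0.0305)
f = exp(-1.4489) = 0.2348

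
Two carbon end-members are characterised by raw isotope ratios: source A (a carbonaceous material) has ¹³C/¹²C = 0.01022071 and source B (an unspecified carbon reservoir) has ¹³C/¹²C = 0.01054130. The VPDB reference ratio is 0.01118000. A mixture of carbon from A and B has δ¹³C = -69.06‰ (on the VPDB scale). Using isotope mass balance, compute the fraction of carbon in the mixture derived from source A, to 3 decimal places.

δ_A = (0.01022071/0.01118000 − 1)×1000 = (0.914196 − 1)×1000 = -85.804‰
δ_B = (0.01054130/0.01118000 − 1)×1000 = (0.942871 − 1)×1000 = -57.129‰
f_A = (δ_mix − δ_B)/(δ_A − δ_B) = (-69.06 − (-57.129))/(-85.804 − (-57.129))
f_A = -11.931 / -28.675 = 0.4161

0.416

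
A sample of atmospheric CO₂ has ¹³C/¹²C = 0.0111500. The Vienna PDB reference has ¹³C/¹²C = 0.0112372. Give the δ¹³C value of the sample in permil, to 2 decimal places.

-7.76 permil

δ¹³C = (R_sample / R_standard − 1) × 1000
R_sample / R_standard = 0.0111500 / 0.0112372 = 0.992240
δ¹³C = (0.992240 − 1) × 1000 = -7.760 permil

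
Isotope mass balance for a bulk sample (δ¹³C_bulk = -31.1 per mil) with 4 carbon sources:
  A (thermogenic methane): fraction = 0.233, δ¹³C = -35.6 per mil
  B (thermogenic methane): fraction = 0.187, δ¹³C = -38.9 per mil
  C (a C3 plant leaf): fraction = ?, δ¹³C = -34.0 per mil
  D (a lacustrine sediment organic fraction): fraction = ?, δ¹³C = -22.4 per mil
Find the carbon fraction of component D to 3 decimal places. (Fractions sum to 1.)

0.361

Let f_D and f_C be the unknown fractions; fractions sum to 1 so f_D + f_C = 0.580.
Mass balance: Σ fᵢ·δᵢ = δ_bulk ⇒ f_D·(-22.4) + f_C·(-34.0) = -31.1 − (-15.569) = -15.531
Substitute f_C = 0.580 − f_D:
f_D·(-22.4 − -34.0) = -15.531 − 0.580×(-34.0) = 4.189
f_D = 4.189 / 11.6 = 0.3611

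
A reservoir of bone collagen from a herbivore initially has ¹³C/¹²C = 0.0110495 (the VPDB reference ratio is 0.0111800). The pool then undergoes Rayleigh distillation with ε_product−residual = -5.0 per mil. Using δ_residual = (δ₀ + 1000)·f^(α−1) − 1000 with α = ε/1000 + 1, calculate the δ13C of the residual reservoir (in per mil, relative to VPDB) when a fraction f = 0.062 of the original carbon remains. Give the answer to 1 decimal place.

δ₀ = (0.0110495/0.0111800 − 1)×1000 = (0.988327 − 1)×1000 = -11.673 per mil
α − 1 = ε/1000 = -0.0050
f^(α−1) = 0.062^(-0.0050) = 1.014000
δ_res = (-11.673 + 1000) × 1.014000 − 1000 = 1002.164 − 1000 = 2.16 per mil

2.2 per mil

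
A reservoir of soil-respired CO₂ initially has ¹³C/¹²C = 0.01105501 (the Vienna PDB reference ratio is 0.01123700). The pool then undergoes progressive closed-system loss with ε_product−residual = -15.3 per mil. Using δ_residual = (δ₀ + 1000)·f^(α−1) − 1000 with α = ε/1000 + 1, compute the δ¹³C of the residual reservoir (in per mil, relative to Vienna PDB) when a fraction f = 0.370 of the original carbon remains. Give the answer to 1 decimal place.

-1.1 per mil

δ₀ = (0.01105501/0.01123700 − 1)×1000 = (0.983804 − 1)×1000 = -16.196 per mil
α − 1 = ε/1000 = -0.0153
f^(α−1) = 0.370^(-0.0153) = 1.015328
δ_res = (-16.196 + 1000) × 1.015328 − 1000 = 998.884 − 1000 = -1.12 per mil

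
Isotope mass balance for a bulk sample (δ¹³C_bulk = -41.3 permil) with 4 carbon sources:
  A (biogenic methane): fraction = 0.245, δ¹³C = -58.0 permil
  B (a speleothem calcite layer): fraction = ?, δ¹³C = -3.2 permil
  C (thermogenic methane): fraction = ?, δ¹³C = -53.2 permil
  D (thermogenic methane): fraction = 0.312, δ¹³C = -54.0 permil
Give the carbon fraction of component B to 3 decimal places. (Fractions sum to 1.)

0.267

Let f_B and f_C be the unknown fractions; fractions sum to 1 so f_B + f_C = 0.443.
Mass balance: Σ fᵢ·δᵢ = δ_bulk ⇒ f_B·(-3.2) + f_C·(-53.2) = -41.3 − (-31.058) = -10.242
Substitute f_C = 0.443 − f_B:
f_B·(-3.2 − -53.2) = -10.242 − 0.443×(-53.2) = 13.326
f_B = 13.326 / 50.0 = 0.2665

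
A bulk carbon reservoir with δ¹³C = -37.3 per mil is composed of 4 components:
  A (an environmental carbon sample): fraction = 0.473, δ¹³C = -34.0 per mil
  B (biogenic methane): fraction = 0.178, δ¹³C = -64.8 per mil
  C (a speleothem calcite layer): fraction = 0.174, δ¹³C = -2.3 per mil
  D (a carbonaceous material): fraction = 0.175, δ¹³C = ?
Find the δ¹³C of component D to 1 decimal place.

-53.0 per mil

Isotope mass balance: δ_bulk = Σ fᵢ·δᵢ.
-37.3 = 0.473×(-34.0) + 0.178×(-64.8) + 0.174×(-2.3) + 0.175×δ_D
0.175·δ_D = -37.3 − (-28.017) = -9.283
δ_D = -9.283 / 0.175 = -53.05 per mil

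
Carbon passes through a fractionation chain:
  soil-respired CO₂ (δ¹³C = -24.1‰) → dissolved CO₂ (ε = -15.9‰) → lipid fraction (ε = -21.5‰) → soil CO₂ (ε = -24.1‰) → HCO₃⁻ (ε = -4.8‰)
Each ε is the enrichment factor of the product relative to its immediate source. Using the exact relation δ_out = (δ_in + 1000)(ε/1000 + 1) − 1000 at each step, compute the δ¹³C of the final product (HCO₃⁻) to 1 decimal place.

step 1: δ = (-24.10 + 1000)·(-15.9/1000 + 1) − 1000 = -39.62‰
step 2: δ = (-39.62 + 1000)·(-21.5/1000 + 1) − 1000 = -60.27‰
step 3: δ = (-60.27 + 1000)·(-24.1/1000 + 1) − 1000 = -82.91‰
step 4: δ = (-82.91 + 1000)·(-4.8/1000 + 1) − 1000 = -87.31‰

-87.3‰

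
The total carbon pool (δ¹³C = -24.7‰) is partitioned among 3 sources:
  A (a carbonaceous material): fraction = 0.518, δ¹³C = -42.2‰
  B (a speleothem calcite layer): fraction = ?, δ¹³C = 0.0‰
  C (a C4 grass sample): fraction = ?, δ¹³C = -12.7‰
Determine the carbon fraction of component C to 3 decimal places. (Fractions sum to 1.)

Let f_C and f_B be the unknown fractions; fractions sum to 1 so f_C + f_B = 0.482.
Mass balance: Σ fᵢ·δᵢ = δ_bulk ⇒ f_C·(-12.7) + f_B·(-0.0) = -24.7 − (-21.860) = -2.840
Substitute f_B = 0.482 − f_C:
f_C·(-12.7 − -0.0) = -2.840 − 0.482×(-0.0) = -2.840
f_C = -2.840 / -12.7 = 0.2237

0.224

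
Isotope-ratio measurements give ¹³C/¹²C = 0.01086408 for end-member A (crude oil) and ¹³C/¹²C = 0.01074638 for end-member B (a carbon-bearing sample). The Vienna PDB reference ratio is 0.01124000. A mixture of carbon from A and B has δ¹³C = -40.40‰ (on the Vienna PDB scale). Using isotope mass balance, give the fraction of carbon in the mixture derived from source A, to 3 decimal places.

0.336

δ_A = (0.01086408/0.01124000 − 1)×1000 = (0.966555 − 1)×1000 = -33.445‰
δ_B = (0.01074638/0.01124000 − 1)×1000 = (0.956084 − 1)×1000 = -43.916‰
f_A = (δ_mix − δ_B)/(δ_A − δ_B) = (-40.40 − (-43.916))/(-33.445 − (-43.916))
f_A = 3.516 / 10.472 = 0.3358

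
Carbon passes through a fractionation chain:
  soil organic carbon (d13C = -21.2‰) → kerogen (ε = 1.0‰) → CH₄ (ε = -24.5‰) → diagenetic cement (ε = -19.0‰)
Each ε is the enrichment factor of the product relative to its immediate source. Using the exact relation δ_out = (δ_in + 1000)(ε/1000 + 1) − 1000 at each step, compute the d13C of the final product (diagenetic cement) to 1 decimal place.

step 1: δ = (-21.20 + 1000)·(1.0/1000 + 1) − 1000 = -20.22‰
step 2: δ = (-20.22 + 1000)·(-24.5/1000 + 1) − 1000 = -44.23‰
step 3: δ = (-44.23 + 1000)·(-19.0/1000 + 1) − 1000 = -62.39‰

-62.4‰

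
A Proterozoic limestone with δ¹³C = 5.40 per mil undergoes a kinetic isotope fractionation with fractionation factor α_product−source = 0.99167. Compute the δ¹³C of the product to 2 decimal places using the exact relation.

-2.97 per mil

δ_product = (δ_source + 1000)·α − 1000
δ_product = (5.40 + 1000) × 0.99167 − 1000
δ_product = 997.025 − 1000 = -2.975 per mil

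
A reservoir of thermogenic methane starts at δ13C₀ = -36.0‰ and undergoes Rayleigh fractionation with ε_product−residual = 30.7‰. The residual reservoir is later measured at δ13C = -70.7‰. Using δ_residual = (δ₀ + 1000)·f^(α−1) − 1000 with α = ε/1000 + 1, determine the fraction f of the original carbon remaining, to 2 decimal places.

α − 1 = ε/1000 = 0.0307
(δ_res + 1000)/(δ₀ + 1000) = (-70.7 + 1000)/(-36.0 + 1000) = 929.3/964.0 = 0.964004
f = 0.964004^(1/0.0307) = exp(ln(0.964004)/0.0307) = exp(-0.03666/0.0307)
f = exp(-1.1941) = 0.3030

0.30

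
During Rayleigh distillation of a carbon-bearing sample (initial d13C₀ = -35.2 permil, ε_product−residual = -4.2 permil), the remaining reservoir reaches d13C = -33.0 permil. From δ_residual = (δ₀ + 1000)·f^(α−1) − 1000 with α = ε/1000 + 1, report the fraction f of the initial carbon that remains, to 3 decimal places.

α − 1 = ε/1000 = -0.0042
(δ_res + 1000)/(δ₀ + 1000) = (-33.0 + 1000)/(-35.2 + 1000) = 967.0/964.8 = 1.002280
f = 1.002280^(1/-0.0042) = exp(ln(1.002280)/-0.0042) = exp(0.00228/-0.0042)
f = exp(-0.5423) = 0.5814

0.581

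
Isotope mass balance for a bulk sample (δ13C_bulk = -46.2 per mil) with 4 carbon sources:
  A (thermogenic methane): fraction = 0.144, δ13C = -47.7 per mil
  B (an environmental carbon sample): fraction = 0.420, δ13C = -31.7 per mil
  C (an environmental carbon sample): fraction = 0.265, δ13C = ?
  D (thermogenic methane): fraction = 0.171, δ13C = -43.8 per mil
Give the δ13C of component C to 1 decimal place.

Isotope mass balance: δ_bulk = Σ fᵢ·δᵢ.
-46.2 = 0.144×(-47.7) + 0.420×(-31.7) + 0.265×δ_C + 0.171×(-43.8)
0.265·δ_C = -46.2 − (-27.673) = -18.527
δ_C = -18.527 / 0.265 = -69.91 per mil

-69.9 per mil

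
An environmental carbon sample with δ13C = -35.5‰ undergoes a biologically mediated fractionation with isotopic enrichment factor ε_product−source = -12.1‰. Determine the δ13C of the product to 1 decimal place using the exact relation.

-47.2‰

Exactly, δ_product = (δ_source + 1000)·(ε/1000 + 1) − 1000.
δ_product = (-35.5 + 1000) × (-12.1/1000 + 1) − 1000
δ_product = -47.17‰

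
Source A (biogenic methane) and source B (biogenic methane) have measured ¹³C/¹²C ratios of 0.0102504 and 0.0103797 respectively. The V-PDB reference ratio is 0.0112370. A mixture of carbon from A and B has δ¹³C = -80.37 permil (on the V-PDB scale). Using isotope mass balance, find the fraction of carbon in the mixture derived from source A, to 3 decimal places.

0.354

δ_A = (0.0102504/0.0112370 − 1)×1000 = (0.912201 − 1)×1000 = -87.799 permil
δ_B = (0.0103797/0.0112370 − 1)×1000 = (0.923707 − 1)×1000 = -76.293 permil
f_A = (δ_mix − δ_B)/(δ_A − δ_B) = (-80.37 − (-76.293))/(-87.799 − (-76.293))
f_A = -4.077 / -11.507 = 0.3544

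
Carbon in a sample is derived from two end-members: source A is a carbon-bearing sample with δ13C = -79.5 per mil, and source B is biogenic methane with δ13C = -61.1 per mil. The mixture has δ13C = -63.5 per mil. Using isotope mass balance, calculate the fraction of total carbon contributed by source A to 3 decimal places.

0.130

δ_mix = f_A·δ_A + (1 − f_A)·δ_B  ⇒  f_A = (δ_mix − δ_B)/(δ_A − δ_B)
f_A = (-63.5 − (-61.1)) / (-79.5 − (-61.1))
f_A = -2.4 / -18.4 = 0.1304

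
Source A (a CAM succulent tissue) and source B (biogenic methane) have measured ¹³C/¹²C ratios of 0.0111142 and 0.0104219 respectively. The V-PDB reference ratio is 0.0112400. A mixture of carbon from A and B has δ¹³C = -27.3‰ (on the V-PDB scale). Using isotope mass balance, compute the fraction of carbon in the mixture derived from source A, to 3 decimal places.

δ_A = (0.0111142/0.0112400 − 1)×1000 = (0.988808 − 1)×1000 = -11.192‰
δ_B = (0.0104219/0.0112400 − 1)×1000 = (0.927215 − 1)×1000 = -72.785‰
f_A = (δ_mix − δ_B)/(δ_A − δ_B) = (-27.3 − (-72.785))/(-11.192 − (-72.785))
f_A = 45.485 / 61.593 = 0.7385

0.738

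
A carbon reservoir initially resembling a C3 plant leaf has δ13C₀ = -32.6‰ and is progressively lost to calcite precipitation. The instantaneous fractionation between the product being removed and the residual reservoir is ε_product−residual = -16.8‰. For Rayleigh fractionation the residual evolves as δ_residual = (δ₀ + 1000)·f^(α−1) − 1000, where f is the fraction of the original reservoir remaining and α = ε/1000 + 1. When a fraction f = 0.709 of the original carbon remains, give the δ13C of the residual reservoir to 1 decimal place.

-27.0‰

Rayleigh residual: δ_res = (δ₀ + 1000)·f^(α−1) − 1000
α = ε/1000 + 1 = 0.98320, so α − 1 = -0.01680
f^(α−1) = 0.709^(-0.01680) = 1.005794
δ_res = (-32.6 + 1000) × 1.005794 − 1000 = 973.005 − 1000 = -26.99‰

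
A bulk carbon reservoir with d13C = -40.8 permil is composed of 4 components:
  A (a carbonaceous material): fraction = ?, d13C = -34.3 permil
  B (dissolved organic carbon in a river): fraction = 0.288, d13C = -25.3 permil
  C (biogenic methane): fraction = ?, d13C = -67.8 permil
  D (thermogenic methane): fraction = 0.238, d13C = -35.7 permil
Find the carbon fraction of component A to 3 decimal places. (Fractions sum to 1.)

Let f_A and f_C be the unknown fractions; fractions sum to 1 so f_A + f_C = 0.474.
Mass balance: Σ fᵢ·δᵢ = δ_bulk ⇒ f_A·(-34.3) + f_C·(-67.8) = -40.8 − (-15.783) = -25.017
Substitute f_C = 0.474 − f_A:
f_A·(-34.3 − -67.8) = -25.017 − 0.474×(-67.8) = 7.120
f_A = 7.120 / 33.5 = 0.2125

0.213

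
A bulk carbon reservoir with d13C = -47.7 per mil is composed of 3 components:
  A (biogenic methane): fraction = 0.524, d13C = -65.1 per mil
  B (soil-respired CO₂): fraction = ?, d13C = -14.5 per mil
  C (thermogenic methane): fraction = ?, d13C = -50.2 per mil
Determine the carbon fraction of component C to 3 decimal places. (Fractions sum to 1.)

Let f_C and f_B be the unknown fractions; fractions sum to 1 so f_C + f_B = 0.476.
Mass balance: Σ fᵢ·δᵢ = δ_bulk ⇒ f_C·(-50.2) + f_B·(-14.5) = -47.7 − (-34.112) = -13.588
Substitute f_B = 0.476 − f_C:
f_C·(-50.2 − -14.5) = -13.588 − 0.476×(-14.5) = -6.686
f_C = -6.686 / -35.7 = 0.1873

0.187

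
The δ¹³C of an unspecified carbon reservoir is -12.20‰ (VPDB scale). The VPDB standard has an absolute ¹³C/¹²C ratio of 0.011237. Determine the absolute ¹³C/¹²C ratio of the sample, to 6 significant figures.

R_sample = R_standard × (δ¹³C/1000 + 1)
R_sample = 0.011237 × (-12.20/1000 + 1) = 0.011237 × 0.987800
R_sample = 0.0110999

0.0110999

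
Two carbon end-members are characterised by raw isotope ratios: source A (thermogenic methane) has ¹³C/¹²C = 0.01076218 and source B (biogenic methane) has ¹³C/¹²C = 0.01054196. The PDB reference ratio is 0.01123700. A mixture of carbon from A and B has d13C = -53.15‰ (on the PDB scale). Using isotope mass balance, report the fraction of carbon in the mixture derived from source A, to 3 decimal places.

δ_A = (0.01076218/0.01123700 − 1)×1000 = (0.957745 − 1)×1000 = -42.255‰
δ_B = (0.01054196/0.01123700 − 1)×1000 = (0.938147 − 1)×1000 = -61.853‰
f_A = (δ_mix − δ_B)/(δ_A − δ_B) = (-53.15 − (-61.853))/(-42.255 − (-61.853))
f_A = 8.703 / 19.598 = 0.4441

0.444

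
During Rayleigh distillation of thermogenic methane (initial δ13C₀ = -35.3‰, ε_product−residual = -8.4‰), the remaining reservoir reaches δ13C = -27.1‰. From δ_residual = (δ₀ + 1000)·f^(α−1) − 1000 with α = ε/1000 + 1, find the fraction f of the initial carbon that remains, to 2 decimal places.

α − 1 = ε/1000 = -0.0084
(δ_res + 1000)/(δ₀ + 1000) = (-27.1 + 1000)/(-35.3 + 1000) = 972.9/964.7 = 1.008500
f = 1.008500^(1/-0.0084) = exp(ln(1.008500)/-0.0084) = exp(0.00846/-0.0084)
f = exp(-1.0076) = 0.3651

0.37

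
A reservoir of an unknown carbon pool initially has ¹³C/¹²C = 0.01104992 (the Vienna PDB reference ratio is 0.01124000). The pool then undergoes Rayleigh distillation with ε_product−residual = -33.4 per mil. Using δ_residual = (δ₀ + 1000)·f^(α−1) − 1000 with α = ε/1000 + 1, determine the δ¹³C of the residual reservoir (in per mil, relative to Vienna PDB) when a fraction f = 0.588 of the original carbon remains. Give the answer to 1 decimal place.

δ₀ = (0.01104992/0.01124000 − 1)×1000 = (0.983089 − 1)×1000 = -16.911 per mil
α − 1 = ε/1000 = -0.0334
f^(α−1) = 0.588^(-0.0334) = 1.017895
δ_res = (-16.911 + 1000) × 1.017895 − 1000 = 1000.681 − 1000 = 0.68 per mil

0.7 per mil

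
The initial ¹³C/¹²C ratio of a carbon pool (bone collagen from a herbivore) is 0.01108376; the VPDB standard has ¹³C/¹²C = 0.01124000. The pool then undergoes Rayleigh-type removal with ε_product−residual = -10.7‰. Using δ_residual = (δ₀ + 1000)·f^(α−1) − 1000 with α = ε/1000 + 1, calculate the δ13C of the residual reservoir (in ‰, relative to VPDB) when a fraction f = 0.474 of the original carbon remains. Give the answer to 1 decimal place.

δ₀ = (0.01108376/0.01124000 − 1)×1000 = (0.986100 − 1)×1000 = -13.900‰
α − 1 = ε/1000 = -0.0107
f^(α−1) = 0.474^(-0.0107) = 1.008020
δ_res = (-13.900 + 1000) × 1.008020 − 1000 = 994.008 − 1000 = -5.99‰

-6.0‰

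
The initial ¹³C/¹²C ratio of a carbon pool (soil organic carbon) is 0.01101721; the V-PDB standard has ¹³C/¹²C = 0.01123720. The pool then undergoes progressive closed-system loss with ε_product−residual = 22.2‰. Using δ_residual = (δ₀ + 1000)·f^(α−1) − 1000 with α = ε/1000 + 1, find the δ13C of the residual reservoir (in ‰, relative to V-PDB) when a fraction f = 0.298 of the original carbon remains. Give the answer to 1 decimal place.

δ₀ = (0.01101721/0.01123720 − 1)×1000 = (0.980423 − 1)×1000 = -19.577‰
α − 1 = ε/1000 = 0.0222
f^(α−1) = 0.298^(0.0222) = 0.973481
δ_res = (-19.577 + 1000) × 0.973481 − 1000 = 954.423 − 1000 = -45.58‰

-45.6‰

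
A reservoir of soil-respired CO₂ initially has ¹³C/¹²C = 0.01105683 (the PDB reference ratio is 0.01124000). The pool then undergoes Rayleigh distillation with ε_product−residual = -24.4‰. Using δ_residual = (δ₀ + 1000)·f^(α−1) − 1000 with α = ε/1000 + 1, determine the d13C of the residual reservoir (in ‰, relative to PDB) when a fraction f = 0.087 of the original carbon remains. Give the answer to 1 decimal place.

44.1‰

δ₀ = (0.01105683/0.01124000 − 1)×1000 = (0.983704 − 1)×1000 = -16.296‰
α − 1 = ε/1000 = -0.0244
f^(α−1) = 0.087^(-0.0244) = 1.061392
δ_res = (-16.296 + 1000) × 1.061392 − 1000 = 1044.095 − 1000 = 44.10‰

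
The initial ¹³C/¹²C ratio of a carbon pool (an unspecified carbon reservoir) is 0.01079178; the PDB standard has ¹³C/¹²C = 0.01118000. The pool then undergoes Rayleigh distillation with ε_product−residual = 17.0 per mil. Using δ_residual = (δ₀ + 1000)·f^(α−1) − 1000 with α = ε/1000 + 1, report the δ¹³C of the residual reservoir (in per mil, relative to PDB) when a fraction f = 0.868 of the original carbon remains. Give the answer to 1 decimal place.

-37.0 per mil

δ₀ = (0.01079178/0.01118000 − 1)×1000 = (0.965275 − 1)×1000 = -34.725 per mil
α − 1 = ε/1000 = 0.0170
f^(α−1) = 0.868^(0.0170) = 0.997596
δ_res = (-34.725 + 1000) × 0.997596 − 1000 = 962.955 − 1000 = -37.04 per mil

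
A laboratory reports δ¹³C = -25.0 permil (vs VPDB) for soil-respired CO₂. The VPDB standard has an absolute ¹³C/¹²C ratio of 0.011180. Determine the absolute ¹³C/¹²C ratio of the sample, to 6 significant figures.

0.0109005

R_sample = R_standard × (δ¹³C/1000 + 1)
R_sample = 0.011180 × (-25.0/1000 + 1) = 0.011180 × 0.975000
R_sample = 0.0109005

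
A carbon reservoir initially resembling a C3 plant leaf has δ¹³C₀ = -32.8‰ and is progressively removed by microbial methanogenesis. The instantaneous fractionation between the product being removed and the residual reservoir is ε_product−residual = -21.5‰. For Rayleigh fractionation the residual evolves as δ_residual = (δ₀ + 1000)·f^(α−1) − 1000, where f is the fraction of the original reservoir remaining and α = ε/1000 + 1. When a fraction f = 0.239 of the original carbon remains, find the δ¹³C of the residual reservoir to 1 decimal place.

-2.6‰

Rayleigh residual: δ_res = (δ₀ + 1000)·f^(α−1) − 1000
α = ε/1000 + 1 = 0.97850, so α − 1 = -0.02150
f^(α−1) = 0.239^(-0.02150) = 1.031251
δ_res = (-32.8 + 1000) × 1.031251 − 1000 = 997.426 − 1000 = -2.57‰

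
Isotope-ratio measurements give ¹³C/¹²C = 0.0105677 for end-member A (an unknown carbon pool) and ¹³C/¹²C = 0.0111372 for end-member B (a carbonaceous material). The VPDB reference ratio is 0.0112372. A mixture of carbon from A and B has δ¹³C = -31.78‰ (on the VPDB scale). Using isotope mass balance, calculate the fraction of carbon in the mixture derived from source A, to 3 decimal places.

0.451

δ_A = (0.0105677/0.0112372 − 1)×1000 = (0.940421 − 1)×1000 = -59.579‰
δ_B = (0.0111372/0.0112372 − 1)×1000 = (0.991101 − 1)×1000 = -8.899‰
f_A = (δ_mix − δ_B)/(δ_A − δ_B) = (-31.78 − (-8.899))/(-59.579 − (-8.899))
f_A = -22.881 / -50.680 = 0.4515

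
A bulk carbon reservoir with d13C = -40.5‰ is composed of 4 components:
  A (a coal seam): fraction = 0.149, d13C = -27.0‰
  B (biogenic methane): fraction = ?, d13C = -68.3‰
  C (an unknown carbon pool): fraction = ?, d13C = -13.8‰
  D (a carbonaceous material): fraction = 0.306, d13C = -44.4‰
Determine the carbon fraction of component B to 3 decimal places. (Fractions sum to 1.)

0.282

Let f_B and f_C be the unknown fractions; fractions sum to 1 so f_B + f_C = 0.545.
Mass balance: Σ fᵢ·δᵢ = δ_bulk ⇒ f_B·(-68.3) + f_C·(-13.8) = -40.5 − (-17.609) = -22.891
Substitute f_C = 0.545 − f_B:
f_B·(-68.3 − -13.8) = -22.891 − 0.545×(-13.8) = -15.370
f_B = -15.370 / -54.5 = 0.2820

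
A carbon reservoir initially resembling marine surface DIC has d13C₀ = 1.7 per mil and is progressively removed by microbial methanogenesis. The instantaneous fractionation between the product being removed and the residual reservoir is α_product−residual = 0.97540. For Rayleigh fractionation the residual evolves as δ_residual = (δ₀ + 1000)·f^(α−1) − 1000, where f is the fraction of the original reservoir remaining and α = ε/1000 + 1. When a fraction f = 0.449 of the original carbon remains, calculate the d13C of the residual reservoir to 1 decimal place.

21.6 per mil

Rayleigh residual: δ_res = (δ₀ + 1000)·f^(α−1) − 1000
α − 1 = -0.02460
f^(α−1) = 0.449^(-0.02460) = 1.019893
δ_res = (1.7 + 1000) × 1.019893 − 1000 = 1021.627 − 1000 = 21.63 per mil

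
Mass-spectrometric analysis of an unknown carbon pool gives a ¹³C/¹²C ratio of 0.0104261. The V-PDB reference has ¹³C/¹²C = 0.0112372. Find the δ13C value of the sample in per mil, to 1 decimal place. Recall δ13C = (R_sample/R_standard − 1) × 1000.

δ13C = (R_sample / R_standard − 1) × 1000
R_sample / R_standard = 0.0104261 / 0.0112372 = 0.927820
δ13C = (0.927820 − 1) × 1000 = -72.18 per mil

-72.2 per mil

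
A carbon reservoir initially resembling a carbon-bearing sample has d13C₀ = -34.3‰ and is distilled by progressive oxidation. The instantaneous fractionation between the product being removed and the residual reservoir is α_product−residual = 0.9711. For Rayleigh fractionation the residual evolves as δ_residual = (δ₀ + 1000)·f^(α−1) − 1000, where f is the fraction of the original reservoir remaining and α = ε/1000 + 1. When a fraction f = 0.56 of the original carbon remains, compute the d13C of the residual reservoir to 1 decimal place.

-18.0‰

Rayleigh residual: δ_res = (δ₀ + 1000)·f^(α−1) − 1000
α − 1 = -0.02890
f^(α−1) = 0.56^(-0.02890) = 1.016898
δ_res = (-34.3 + 1000) × 1.016898 − 1000 = 982.018 − 1000 = -17.98‰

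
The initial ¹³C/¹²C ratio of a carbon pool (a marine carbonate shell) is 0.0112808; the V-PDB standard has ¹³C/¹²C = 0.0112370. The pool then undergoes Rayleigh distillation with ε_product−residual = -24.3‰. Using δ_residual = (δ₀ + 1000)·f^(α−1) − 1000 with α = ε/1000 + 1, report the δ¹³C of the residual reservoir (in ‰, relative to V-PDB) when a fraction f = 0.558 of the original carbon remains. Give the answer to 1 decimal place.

18.2‰

δ₀ = (0.0112808/0.0112370 − 1)×1000 = (1.003898 − 1)×1000 = 3.898‰
α − 1 = ε/1000 = -0.0243
f^(α−1) = 0.558^(-0.0243) = 1.014277
δ_res = (3.898 + 1000) × 1.014277 − 1000 = 1018.231 − 1000 = 18.23‰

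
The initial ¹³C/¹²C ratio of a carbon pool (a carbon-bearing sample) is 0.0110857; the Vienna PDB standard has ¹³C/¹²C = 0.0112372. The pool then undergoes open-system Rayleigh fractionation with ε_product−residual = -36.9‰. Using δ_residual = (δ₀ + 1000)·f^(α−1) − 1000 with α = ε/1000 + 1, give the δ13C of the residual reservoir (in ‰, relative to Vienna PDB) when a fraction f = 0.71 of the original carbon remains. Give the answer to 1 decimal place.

δ₀ = (0.0110857/0.0112372 − 1)×1000 = (0.986518 − 1)×1000 = -13.482‰
α − 1 = ε/1000 = -0.0369
f^(α−1) = 0.71^(-0.0369) = 1.012718
δ_res = (-13.482 + 1000) × 1.012718 − 1000 = 999.065 − 1000 = -0.94‰

-0.9‰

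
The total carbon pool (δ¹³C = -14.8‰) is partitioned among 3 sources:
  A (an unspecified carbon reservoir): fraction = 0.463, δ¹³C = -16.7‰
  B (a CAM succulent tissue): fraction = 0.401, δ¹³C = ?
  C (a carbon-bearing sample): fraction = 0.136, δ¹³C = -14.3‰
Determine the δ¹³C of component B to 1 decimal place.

Isotope mass balance: δ_bulk = Σ fᵢ·δᵢ.
-14.8 = 0.463×(-16.7) + 0.401×δ_B + 0.136×(-14.3)
0.401·δ_B = -14.8 − (-9.677) = -5.123
δ_B = -5.123 / 0.401 = -12.78‰

-12.8‰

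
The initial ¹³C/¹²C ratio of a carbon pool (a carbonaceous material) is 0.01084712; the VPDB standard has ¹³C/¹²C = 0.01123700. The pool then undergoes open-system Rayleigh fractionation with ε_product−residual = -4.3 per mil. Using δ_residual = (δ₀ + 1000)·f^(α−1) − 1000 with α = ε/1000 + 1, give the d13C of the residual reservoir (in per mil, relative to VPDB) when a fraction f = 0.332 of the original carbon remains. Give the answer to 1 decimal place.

δ₀ = (0.01084712/0.01123700 − 1)×1000 = (0.965304 − 1)×1000 = -34.696 per mil
α − 1 = ε/1000 = -0.0043
f^(α−1) = 0.332^(-0.0043) = 1.004753
δ_res = (-34.696 + 1000) × 1.004753 − 1000 = 969.892 − 1000 = -30.11 per mil

-30.1 per mil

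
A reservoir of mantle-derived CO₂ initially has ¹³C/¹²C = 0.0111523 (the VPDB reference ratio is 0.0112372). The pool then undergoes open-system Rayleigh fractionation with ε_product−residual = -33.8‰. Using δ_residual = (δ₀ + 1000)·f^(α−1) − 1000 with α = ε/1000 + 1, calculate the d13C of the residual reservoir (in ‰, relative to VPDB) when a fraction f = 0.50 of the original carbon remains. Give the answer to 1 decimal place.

δ₀ = (0.0111523/0.0112372 − 1)×1000 = (0.992445 − 1)×1000 = -7.555‰
α − 1 = ε/1000 = -0.0338
f^(α−1) = 0.50^(-0.0338) = 1.023705
δ_res = (-7.555 + 1000) × 1.023705 − 1000 = 1015.971 − 1000 = 15.97‰

16.0‰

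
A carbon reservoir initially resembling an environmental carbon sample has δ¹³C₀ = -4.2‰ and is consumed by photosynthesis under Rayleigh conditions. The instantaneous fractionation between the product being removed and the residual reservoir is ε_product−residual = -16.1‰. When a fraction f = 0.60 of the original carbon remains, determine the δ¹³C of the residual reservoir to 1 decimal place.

Rayleigh residual: δ_res = (δ₀ + 1000)·f^(α−1) − 1000
α = ε/1000 + 1 = 0.98390, so α − 1 = -0.01610
f^(α−1) = 0.60^(-0.01610) = 1.008258
δ_res = (-4.2 + 1000) × 1.008258 − 1000 = 1004.024 − 1000 = 4.02‰

4.0‰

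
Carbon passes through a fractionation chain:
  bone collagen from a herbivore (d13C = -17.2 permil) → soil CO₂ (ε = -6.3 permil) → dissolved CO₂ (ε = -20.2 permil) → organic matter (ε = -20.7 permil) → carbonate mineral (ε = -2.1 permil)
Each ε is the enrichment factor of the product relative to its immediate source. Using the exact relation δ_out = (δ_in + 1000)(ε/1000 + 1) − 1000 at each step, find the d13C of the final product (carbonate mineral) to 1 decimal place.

-64.9 permil

step 1: δ = (-17.20 + 1000)·(-6.3/1000 + 1) − 1000 = -23.39 permil
step 2: δ = (-23.39 + 1000)·(-20.2/1000 + 1) − 1000 = -43.12 permil
step 3: δ = (-43.12 + 1000)·(-20.7/1000 + 1) − 1000 = -62.93 permil
step 4: δ = (-62.93 + 1000)·(-2.1/1000 + 1) − 1000 = -64.89 permil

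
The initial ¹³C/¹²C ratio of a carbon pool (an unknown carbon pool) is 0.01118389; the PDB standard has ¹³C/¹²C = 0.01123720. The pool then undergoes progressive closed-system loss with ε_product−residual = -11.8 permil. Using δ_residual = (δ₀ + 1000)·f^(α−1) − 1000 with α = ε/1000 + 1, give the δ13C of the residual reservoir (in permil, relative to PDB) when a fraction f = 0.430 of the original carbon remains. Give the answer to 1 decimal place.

5.2 permil

δ₀ = (0.01118389/0.01123720 − 1)×1000 = (0.995256 − 1)×1000 = -4.744 permil
α − 1 = ε/1000 = -0.0118
f^(α−1) = 0.430^(-0.0118) = 1.010009
δ_res = (-4.744 + 1000) × 1.010009 − 1000 = 1005.217 − 1000 = 5.22 permil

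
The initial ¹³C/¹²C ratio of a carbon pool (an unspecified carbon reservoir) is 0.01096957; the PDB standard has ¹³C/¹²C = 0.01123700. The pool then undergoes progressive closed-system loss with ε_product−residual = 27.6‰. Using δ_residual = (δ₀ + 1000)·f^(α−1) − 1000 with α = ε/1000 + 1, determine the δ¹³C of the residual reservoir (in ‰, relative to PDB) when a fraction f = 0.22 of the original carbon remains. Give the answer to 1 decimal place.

δ₀ = (0.01096957/0.01123700 − 1)×1000 = (0.976201 − 1)×1000 = -23.799‰
α − 1 = ε/1000 = 0.0276
f^(α−1) = 0.22^(0.0276) = 0.959071
δ_res = (-23.799 + 1000) × 0.959071 − 1000 = 936.246 − 1000 = -63.75‰

-63.8‰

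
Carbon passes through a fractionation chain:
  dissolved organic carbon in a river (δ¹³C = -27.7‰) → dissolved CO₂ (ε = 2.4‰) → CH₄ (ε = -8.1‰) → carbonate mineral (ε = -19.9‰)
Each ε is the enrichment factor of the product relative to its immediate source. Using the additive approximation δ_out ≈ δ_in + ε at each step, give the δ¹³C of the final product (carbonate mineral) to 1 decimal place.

-53.3‰

step 1: δ ≈ -27.7 + (2.4) = -25.3‰
step 2: δ ≈ -25.3 + (-8.1) = -33.4‰
step 3: δ ≈ -33.4 + (-19.9) = -53.3‰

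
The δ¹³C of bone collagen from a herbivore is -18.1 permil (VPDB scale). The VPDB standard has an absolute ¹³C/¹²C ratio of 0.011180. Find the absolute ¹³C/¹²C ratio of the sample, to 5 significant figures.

0.010978

R_sample = R_standard × (δ¹³C/1000 + 1)
R_sample = 0.011180 × (-18.1/1000 + 1) = 0.011180 × 0.981900
R_sample = 0.0109776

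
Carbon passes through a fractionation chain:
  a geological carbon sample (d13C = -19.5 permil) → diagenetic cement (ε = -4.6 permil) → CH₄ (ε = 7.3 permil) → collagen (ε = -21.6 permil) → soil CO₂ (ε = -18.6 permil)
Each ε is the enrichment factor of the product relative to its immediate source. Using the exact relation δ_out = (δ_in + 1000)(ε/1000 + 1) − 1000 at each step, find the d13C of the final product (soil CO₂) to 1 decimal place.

-56.0 permil

step 1: δ = (-19.50 + 1000)·(-4.6/1000 + 1) − 1000 = -24.01 permil
step 2: δ = (-24.01 + 1000)·(7.3/1000 + 1) − 1000 = -16.89 permil
step 3: δ = (-16.89 + 1000)·(-21.6/1000 + 1) − 1000 = -38.12 permil
step 4: δ = (-38.12 + 1000)·(-18.6/1000 + 1) − 1000 = -56.01 permil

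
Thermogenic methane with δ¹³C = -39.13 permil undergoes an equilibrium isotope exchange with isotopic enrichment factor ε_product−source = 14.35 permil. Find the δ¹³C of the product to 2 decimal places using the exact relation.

-25.34 permil

To first order, δ_product ≈ δ_source + ε = -24.78 permil.
Exactly, δ_product = (δ_source + 1000)·(ε/1000 + 1) − 1000.
δ_product = (-39.13 + 1000) × (14.35/1000 + 1) − 1000
δ_product = -25.342 permil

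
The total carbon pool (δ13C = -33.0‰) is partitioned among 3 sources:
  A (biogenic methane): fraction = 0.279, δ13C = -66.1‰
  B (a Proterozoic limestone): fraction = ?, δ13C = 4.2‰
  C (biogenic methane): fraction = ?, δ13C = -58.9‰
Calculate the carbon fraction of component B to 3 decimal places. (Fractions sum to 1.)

Let f_B and f_C be the unknown fractions; fractions sum to 1 so f_B + f_C = 0.721.
Mass balance: Σ fᵢ·δᵢ = δ_bulk ⇒ f_B·(4.2) + f_C·(-58.9) = -33.0 − (-18.442) = -14.558
Substitute f_C = 0.721 − f_B:
f_B·(4.2 − -58.9) = -14.558 − 0.721×(-58.9) = 27.909
f_B = 27.909 / 63.1 = 0.4423

0.442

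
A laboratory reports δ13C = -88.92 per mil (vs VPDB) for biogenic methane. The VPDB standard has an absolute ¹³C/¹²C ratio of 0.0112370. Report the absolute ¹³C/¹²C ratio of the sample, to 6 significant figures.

0.0102378

R_sample = R_standard × (δ13C/1000 + 1)
R_sample = 0.0112370 × (-88.92/1000 + 1) = 0.0112370 × 0.911080
R_sample = 0.0102378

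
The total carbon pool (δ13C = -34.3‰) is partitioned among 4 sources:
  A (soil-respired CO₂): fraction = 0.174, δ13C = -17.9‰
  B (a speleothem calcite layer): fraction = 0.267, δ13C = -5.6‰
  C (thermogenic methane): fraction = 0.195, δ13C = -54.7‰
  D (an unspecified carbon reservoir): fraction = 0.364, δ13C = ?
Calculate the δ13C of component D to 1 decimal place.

-52.3‰

Isotope mass balance: δ_bulk = Σ fᵢ·δᵢ.
-34.3 = 0.174×(-17.9) + 0.267×(-5.6) + 0.195×(-54.7) + 0.364×δ_D
0.364·δ_D = -34.3 − (-15.276) = -19.024
δ_D = -19.024 / 0.364 = -52.26‰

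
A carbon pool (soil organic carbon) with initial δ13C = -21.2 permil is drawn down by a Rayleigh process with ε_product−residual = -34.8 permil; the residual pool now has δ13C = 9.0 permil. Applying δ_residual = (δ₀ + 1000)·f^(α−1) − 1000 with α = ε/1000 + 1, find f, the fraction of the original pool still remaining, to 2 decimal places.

0.42

α − 1 = ε/1000 = -0.0348
(δ_res + 1000)/(δ₀ + 1000) = (9.0 + 1000)/(-21.2 + 1000) = 1009.0/978.8 = 1.030854
f = 1.030854^(1/-0.0348) = exp(ln(1.030854)/-0.0348) = exp(0.03039/-0.0348)
f = exp(-0.8732) = 0.4176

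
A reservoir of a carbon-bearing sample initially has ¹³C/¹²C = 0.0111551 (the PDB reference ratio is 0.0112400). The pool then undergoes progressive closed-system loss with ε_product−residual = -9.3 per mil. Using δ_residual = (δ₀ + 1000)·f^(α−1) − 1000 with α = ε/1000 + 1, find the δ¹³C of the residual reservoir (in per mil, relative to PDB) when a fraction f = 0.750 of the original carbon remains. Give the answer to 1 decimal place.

δ₀ = (0.0111551/0.0112400 − 1)×1000 = (0.992447 − 1)×1000 = -7.553 per mil
α − 1 = ε/1000 = -0.0093
f^(α−1) = 0.750^(-0.0093) = 1.002679
δ_res = (-7.553 + 1000) × 1.002679 − 1000 = 995.105 − 1000 = -4.89 per mil

-4.9 per mil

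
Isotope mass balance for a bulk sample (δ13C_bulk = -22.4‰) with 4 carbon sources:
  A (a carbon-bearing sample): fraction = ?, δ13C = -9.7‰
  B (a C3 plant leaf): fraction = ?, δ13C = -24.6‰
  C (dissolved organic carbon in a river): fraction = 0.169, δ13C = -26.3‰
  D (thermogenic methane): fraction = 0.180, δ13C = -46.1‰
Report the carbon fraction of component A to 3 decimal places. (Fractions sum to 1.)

0.427

Let f_A and f_B be the unknown fractions; fractions sum to 1 so f_A + f_B = 0.651.
Mass balance: Σ fᵢ·δᵢ = δ_bulk ⇒ f_A·(-9.7) + f_B·(-24.6) = -22.4 − (-12.743) = -9.657
Substitute f_B = 0.651 − f_A:
f_A·(-9.7 − -24.6) = -9.657 − 0.651×(-24.6) = 6.357
f_A = 6.357 / 14.9 = 0.4267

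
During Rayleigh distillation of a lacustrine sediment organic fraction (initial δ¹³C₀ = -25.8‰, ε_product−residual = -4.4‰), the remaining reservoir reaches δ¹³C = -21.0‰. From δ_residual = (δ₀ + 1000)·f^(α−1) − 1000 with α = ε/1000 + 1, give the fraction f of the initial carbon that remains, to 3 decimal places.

α − 1 = ε/1000 = -0.0044
(δ_res + 1000)/(δ₀ + 1000) = (-21.0 + 1000)/(-25.8 + 1000) = 979.0/974.2 = 1.004927
f = 1.004927^(1/-0.0044) = exp(ln(1.004927)/-0.0044) = exp(0.00492/-0.0044)
f = exp(-1.1171) = 0.3272

0.327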